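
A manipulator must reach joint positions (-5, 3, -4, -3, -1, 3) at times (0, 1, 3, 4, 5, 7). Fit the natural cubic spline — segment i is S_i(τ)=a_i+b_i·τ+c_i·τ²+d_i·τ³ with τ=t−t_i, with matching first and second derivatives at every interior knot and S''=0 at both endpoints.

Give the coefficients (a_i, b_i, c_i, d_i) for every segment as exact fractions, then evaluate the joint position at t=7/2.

  seg 0: a=-5 b=7313/700 c=0 d=-1713/700
  seg 1: a=3 b=1087/350 c=-5139/700 d=2827/1400
  seg 2: a=-4 b=-71/35 c=1671/350 d=-611/350
  seg 3: a=-3 b=799/350 c=-81/175 d=9/50
  seg 4: a=-1 b=332/175 c=27/350 d=-9/700
S(7/2) = -11309/2800

Δ: Δ0=8, Δ1=-7/2, Δ2=1, Δ3=2, Δ4=2
row 1: diag=6, rhs=-69; c'=1/3, d'=-23/2
row 2: denom=6−2·1/3=16/3; d'=(27−2·-23/2)/(16/3)=75/8
row 3: denom=4−1·3/16=61/16; d'=(6−1·75/8)/(61/16)=-54/61
row 4: denom=6−1·16/61=350/61; d'=(0−1·-54/61)/(350/61)=27/175
back: M4=27/175
back: M3=-54/61−16/61·27/175=-162/175
back: M2=75/8−3/16·-162/175=1671/175
back: M1=-23/2−1/3·1671/175=-5139/350
M: M0=0, M1=-5139/350, M2=1671/175, M3=-162/175, M4=27/175, M5=0
seg 0: a=-5, c=M0/2=0, d=(M1−M0)/(6·1)=-1713/700, b=Δ0−h0·(2M0+M1)/6=7313/700
seg 1: a=3, c=M1/2=-5139/700, d=(M2−M1)/(6·2)=2827/1400, b=Δ1−h1·(2M1+M2)/6=1087/350
seg 2: a=-4, c=M2/2=1671/350, d=(M3−M2)/(6·1)=-611/350, b=Δ2−h2·(2M2+M3)/6=-71/35
seg 3: a=-3, c=M3/2=-81/175, d=(M4−M3)/(6·1)=9/50, b=Δ3−h3·(2M3+M4)/6=799/350
seg 4: a=-1, c=M4/2=27/350, d=(M5−M4)/(6·2)=-9/700, b=Δ4−h4·(2M4+M5)/6=332/175
t_q=7/2 → seg 2, τ=1/2; S=-4+-71/35·τ+1671/350·τ²+-611/350·τ³=-11309/2800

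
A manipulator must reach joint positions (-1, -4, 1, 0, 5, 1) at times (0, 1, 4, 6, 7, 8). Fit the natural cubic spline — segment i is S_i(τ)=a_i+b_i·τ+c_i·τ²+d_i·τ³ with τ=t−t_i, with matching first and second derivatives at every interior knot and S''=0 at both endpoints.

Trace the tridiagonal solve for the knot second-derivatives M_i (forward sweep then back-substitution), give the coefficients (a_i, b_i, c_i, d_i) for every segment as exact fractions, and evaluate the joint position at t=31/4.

  seg 0: a=-1 b=-7019/1806 c=0 d=1601/1806
  seg 1: a=-4 b=-1108/903 c=1601/602 d=-3061/5418
  seg 2: a=1 b=-947/1806 c=-730/301 d=2201/1806
  seg 3: a=0 b=1135/258 c=1471/301 d=-7741/1806
  seg 4: a=5 b=1187/903 c=-4799/602 d=4799/1806
S(31/4) = 101051/38528

Δ: Δ0=-3, Δ1=5/3, Δ2=-1/2, Δ3=5, Δ4=-4
row 1: diag=8, rhs=28; c'=3/8, d'=7/2
row 2: denom=10−3·3/8=71/8; d'=(-13−3·7/2)/(71/8)=-188/71
row 3: denom=6−2·16/71=394/71; d'=(33−2·-188/71)/(394/71)=2719/394
row 4: denom=4−1·71/394=1505/394; d'=(-54−1·2719/394)/(1505/394)=-4799/301
back: M4=-4799/301
back: M3=2719/394−71/394·-4799/301=2942/301
back: M2=-188/71−16/71·2942/301=-1460/301
back: M1=7/2−3/8·-1460/301=1601/301
M: M0=0, M1=1601/301, M2=-1460/301, M3=2942/301, M4=-4799/301, M5=0
seg 0: a=-1, c=M0/2=0, d=(M1−M0)/(6·1)=1601/1806, b=Δ0−h0·(2M0+M1)/6=-7019/1806
seg 1: a=-4, c=M1/2=1601/602, d=(M2−M1)/(6·3)=-3061/5418, b=Δ1−h1·(2M1+M2)/6=-1108/903
seg 2: a=1, c=M2/2=-730/301, d=(M3−M2)/(6·2)=2201/1806, b=Δ2−h2·(2M2+M3)/6=-947/1806
seg 3: a=0, c=M3/2=1471/301, d=(M4−M3)/(6·1)=-7741/1806, b=Δ3−h3·(2M3+M4)/6=1135/258
seg 4: a=5, c=M4/2=-4799/602, d=(M5−M4)/(6·1)=4799/1806, b=Δ4−h4·(2M4+M5)/6=1187/903
t_q=31/4 → seg 4, τ=3/4; S=5+1187/903·τ+-4799/602·τ²+4799/1806·τ³=101051/38528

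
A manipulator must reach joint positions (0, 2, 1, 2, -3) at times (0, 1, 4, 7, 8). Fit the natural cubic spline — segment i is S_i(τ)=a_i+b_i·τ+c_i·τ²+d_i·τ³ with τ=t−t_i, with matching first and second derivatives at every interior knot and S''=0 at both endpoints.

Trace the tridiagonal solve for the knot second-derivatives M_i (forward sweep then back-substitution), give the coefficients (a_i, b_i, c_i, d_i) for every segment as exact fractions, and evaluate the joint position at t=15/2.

Δ: Δ0=2, Δ1=-1/3, Δ2=1/3, Δ3=-5
row 1: diag=8, rhs=-14; c'=3/8, d'=-7/4
row 2: denom=12−3·3/8=87/8; d'=(4−3·-7/4)/(87/8)=74/87
row 3: denom=8−3·8/29=208/29; d'=(-32−3·74/87)/(208/29)=-501/104
back: M3=-501/104
back: M2=74/87−8/29·-501/104=85/39
back: M1=-7/4−3/8·85/39=-267/104
M: M0=0, M1=-267/104, M2=85/39, M3=-501/104, M4=0
seg 0: a=0, c=M0/2=0, d=(M1−M0)/(6·1)=-89/208, b=Δ0−h0·(2M0+M1)/6=505/208
seg 1: a=2, c=M1/2=-267/208, d=(M2−M1)/(6·3)=1481/5616, b=Δ1−h1·(2M1+M2)/6=119/104
seg 2: a=1, c=M2/2=85/78, d=(M3−M2)/(6·3)=-2183/5616, b=Δ2−h2·(2M2+M3)/6=9/16
seg 3: a=2, c=M3/2=-501/208, d=(M4−M3)/(6·1)=167/208, b=Δ3−h3·(2M3+M4)/6=-353/104
t_q=15/2 → seg 3, τ=1/2; S=2+-353/104·τ+-501/208·τ²+167/208·τ³=-331/1664

  seg 0: a=0 b=505/208 c=0 d=-89/208
  seg 1: a=2 b=119/104 c=-267/208 d=1481/5616
  seg 2: a=1 b=9/16 c=85/78 d=-2183/5616
  seg 3: a=2 b=-353/104 c=-501/208 d=167/208
S(15/2) = -331/1664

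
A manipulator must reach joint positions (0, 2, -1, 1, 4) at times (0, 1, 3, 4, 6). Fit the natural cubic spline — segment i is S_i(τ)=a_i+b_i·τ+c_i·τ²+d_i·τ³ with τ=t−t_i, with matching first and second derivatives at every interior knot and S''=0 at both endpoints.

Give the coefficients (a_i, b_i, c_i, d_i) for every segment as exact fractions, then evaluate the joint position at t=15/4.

Δ: Δ0=2, Δ1=-3/2, Δ2=2, Δ3=3/2
row 1: diag=6, rhs=-21; c'=1/3, d'=-7/2
row 2: denom=6−2·1/3=16/3; d'=(21−2·-7/2)/(16/3)=21/4
row 3: denom=6−1·3/16=93/16; d'=(-3−1·21/4)/(93/16)=-44/31
back: M3=-44/31
back: M2=21/4−3/16·-44/31=171/31
back: M1=-7/2−1/3·171/31=-331/62
M: M0=0, M1=-331/62, M2=171/31, M3=-44/31, M4=0
seg 0: a=0, c=M0/2=0, d=(M1−M0)/(6·1)=-331/372, b=Δ0−h0·(2M0+M1)/6=1075/372
seg 1: a=2, c=M1/2=-331/124, d=(M2−M1)/(6·2)=673/744, b=Δ1−h1·(2M1+M2)/6=41/186
seg 2: a=-1, c=M2/2=171/62, d=(M3−M2)/(6·1)=-215/186, b=Δ2−h2·(2M2+M3)/6=37/93
seg 3: a=1, c=M3/2=-22/31, d=(M4−M3)/(6·2)=11/93, b=Δ3−h3·(2M3+M4)/6=455/186
t_q=15/4 → seg 2, τ=3/4; S=-1+37/93·τ+171/62·τ²+-215/186·τ³=1437/3968

  seg 0: a=0 b=1075/372 c=0 d=-331/372
  seg 1: a=2 b=41/186 c=-331/124 d=673/744
  seg 2: a=-1 b=37/93 c=171/62 d=-215/186
  seg 3: a=1 b=455/186 c=-22/31 d=11/93
S(15/4) = 1437/3968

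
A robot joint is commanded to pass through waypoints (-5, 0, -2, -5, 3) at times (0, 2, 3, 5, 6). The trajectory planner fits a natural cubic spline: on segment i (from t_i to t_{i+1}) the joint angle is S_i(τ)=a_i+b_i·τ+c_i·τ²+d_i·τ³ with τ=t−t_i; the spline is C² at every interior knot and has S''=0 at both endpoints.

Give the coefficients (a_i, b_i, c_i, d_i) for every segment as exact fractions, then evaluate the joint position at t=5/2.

Δ: Δ0=5/2, Δ1=-2, Δ2=-3/2, Δ3=8
row 1: diag=6, rhs=-27; c'=1/6, d'=-9/2
row 2: denom=6−1·1/6=35/6; d'=(3−1·-9/2)/(35/6)=9/7
row 3: denom=6−2·12/35=186/35; d'=(57−2·9/7)/(186/35)=635/62
back: M3=635/62
back: M2=9/7−12/35·635/62=-69/31
back: M1=-9/2−1/6·-69/31=-128/31
M: M0=0, M1=-128/31, M2=-69/31, M3=635/62, M4=0
seg 0: a=-5, c=M0/2=0, d=(M1−M0)/(6·2)=-32/93, b=Δ0−h0·(2M0+M1)/6=721/186
seg 1: a=0, c=M1/2=-64/31, d=(M2−M1)/(6·1)=59/186, b=Δ1−h1·(2M1+M2)/6=-47/186
seg 2: a=-2, c=M2/2=-69/62, d=(M3−M2)/(6·2)=773/744, b=Δ2−h2·(2M2+M3)/6=-319/93
seg 3: a=-5, c=M3/2=635/124, d=(M4−M3)/(6·1)=-635/372, b=Δ3−h3·(2M3+M4)/6=853/186
t_q=5/2 → seg 1, τ=1/2; S=0+-47/186·τ+-64/31·τ²+59/186·τ³=-299/496

  seg 0: a=-5 b=721/186 c=0 d=-32/93
  seg 1: a=0 b=-47/186 c=-64/31 d=59/186
  seg 2: a=-2 b=-319/93 c=-69/62 d=773/744
  seg 3: a=-5 b=853/186 c=635/124 d=-635/372
S(5/2) = -299/496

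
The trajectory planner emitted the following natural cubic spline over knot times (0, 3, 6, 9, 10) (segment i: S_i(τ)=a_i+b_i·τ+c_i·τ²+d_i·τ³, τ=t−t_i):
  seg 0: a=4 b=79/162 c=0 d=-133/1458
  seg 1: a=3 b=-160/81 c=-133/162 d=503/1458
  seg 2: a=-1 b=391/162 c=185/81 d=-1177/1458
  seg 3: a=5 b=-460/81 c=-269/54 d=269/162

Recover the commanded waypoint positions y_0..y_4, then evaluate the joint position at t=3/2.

y_0 = S_0(0) = a_0 = 4
y_1 = S_1(0) = a_1 = 3
y_2 = S_2(0) = a_2 = -1
y_3 = S_3(0) = a_3 = 5
y_4 = S_3(1) = -4
t_q=3/2 is in segment 0 (τ=3/2); S_0(τ)=637/144

y_0=4 y_1=3 y_2=-1 y_3=5 y_4=-4
S(3/2) = 637/144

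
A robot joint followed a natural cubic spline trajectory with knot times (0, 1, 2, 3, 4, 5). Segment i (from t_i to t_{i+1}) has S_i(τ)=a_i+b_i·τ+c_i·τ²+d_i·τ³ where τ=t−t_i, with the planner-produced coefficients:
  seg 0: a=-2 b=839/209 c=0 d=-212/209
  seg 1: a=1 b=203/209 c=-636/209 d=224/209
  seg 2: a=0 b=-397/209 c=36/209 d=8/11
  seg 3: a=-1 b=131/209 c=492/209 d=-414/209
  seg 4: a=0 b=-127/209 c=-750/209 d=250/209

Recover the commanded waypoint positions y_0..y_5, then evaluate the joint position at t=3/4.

y_0=-2 y_1=1 y_2=0 y_3=-1 y_4=0 y_5=-3
S(3/4) = 1949/3344

y_0 = S_0(0) = a_0 = -2
y_1 = S_1(0) = a_1 = 1
y_2 = S_2(0) = a_2 = 0
y_3 = S_3(0) = a_3 = -1
y_4 = S_4(0) = a_4 = 0
y_5 = S_4(1) = -3
t_q=3/4 is in segment 0 (τ=3/4); S_0(τ)=1949/3344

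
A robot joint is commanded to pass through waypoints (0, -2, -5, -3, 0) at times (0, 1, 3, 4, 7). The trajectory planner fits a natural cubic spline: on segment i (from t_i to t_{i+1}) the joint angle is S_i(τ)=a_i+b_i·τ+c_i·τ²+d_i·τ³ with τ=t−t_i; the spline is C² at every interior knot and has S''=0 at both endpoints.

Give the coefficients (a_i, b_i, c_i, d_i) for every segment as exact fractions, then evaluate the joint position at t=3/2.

  seg 0: a=0 b=-931/500 c=0 d=-69/500
  seg 1: a=-2 b=-569/250 c=-207/500 d=401/1000
  seg 2: a=-5 b=22/25 c=249/125 d=-109/125
  seg 3: a=-3 b=281/125 c=-78/125 d=26/375
S(3/2) = -25531/8000

Δ: Δ0=-2, Δ1=-3/2, Δ2=2, Δ3=1
row 1: diag=6, rhs=3; c'=1/3, d'=1/2
row 2: denom=6−2·1/3=16/3; d'=(21−2·1/2)/(16/3)=15/4
row 3: denom=8−1·3/16=125/16; d'=(-6−1·15/4)/(125/16)=-156/125
back: M3=-156/125
back: M2=15/4−3/16·-156/125=498/125
back: M1=1/2−1/3·498/125=-207/250
M: M0=0, M1=-207/250, M2=498/125, M3=-156/125, M4=0
seg 0: a=0, c=M0/2=0, d=(M1−M0)/(6·1)=-69/500, b=Δ0−h0·(2M0+M1)/6=-931/500
seg 1: a=-2, c=M1/2=-207/500, d=(M2−M1)/(6·2)=401/1000, b=Δ1−h1·(2M1+M2)/6=-569/250
seg 2: a=-5, c=M2/2=249/125, d=(M3−M2)/(6·1)=-109/125, b=Δ2−h2·(2M2+M3)/6=22/25
seg 3: a=-3, c=M3/2=-78/125, d=(M4−M3)/(6·3)=26/375, b=Δ3−h3·(2M3+M4)/6=281/125
t_q=3/2 → seg 1, τ=1/2; S=-2+-569/250·τ+-207/500·τ²+401/1000·τ³=-25531/8000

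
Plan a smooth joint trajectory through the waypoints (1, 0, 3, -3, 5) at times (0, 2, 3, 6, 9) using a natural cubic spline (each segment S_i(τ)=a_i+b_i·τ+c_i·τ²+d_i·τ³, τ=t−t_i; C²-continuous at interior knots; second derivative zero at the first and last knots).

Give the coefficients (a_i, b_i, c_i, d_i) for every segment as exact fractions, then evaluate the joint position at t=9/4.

Δ: Δ0=-1/2, Δ1=3, Δ2=-2, Δ3=8/3
row 1: diag=6, rhs=21; c'=1/6, d'=7/2
row 2: denom=8−1·1/6=47/6; d'=(-30−1·7/2)/(47/6)=-201/47
row 3: denom=12−3·18/47=510/47; d'=(28−3·-201/47)/(510/47)=1919/510
back: M3=1919/510
back: M2=-201/47−18/47·1919/510=-486/85
back: M1=7/2−1/6·-486/85=757/170
M: M0=0, M1=757/170, M2=-486/85, M3=1919/510, M4=0
seg 0: a=1, c=M0/2=0, d=(M1−M0)/(6·2)=757/2040, b=Δ0−h0·(2M0+M1)/6=-506/255
seg 1: a=0, c=M1/2=757/340, d=(M2−M1)/(6·1)=-1729/1020, b=Δ1−h1·(2M1+M2)/6=1259/510
seg 2: a=3, c=M2/2=-243/85, d=(M3−M2)/(6·3)=967/1836, b=Δ2−h2·(2M2+M3)/6=1873/1020
seg 3: a=-3, c=M3/2=1919/1020, d=(M4−M3)/(6·3)=-1919/9180, b=Δ3−h3·(2M3+M4)/6=-559/510
t_q=9/4 → seg 1, τ=1/4; S=0+1259/510·τ+757/340·τ²+-1729/1020·τ³=15881/21760

  seg 0: a=1 b=-506/255 c=0 d=757/2040
  seg 1: a=0 b=1259/510 c=757/340 d=-1729/1020
  seg 2: a=3 b=1873/1020 c=-243/85 d=967/1836
  seg 3: a=-3 b=-559/510 c=1919/1020 d=-1919/9180
S(9/4) = 15881/21760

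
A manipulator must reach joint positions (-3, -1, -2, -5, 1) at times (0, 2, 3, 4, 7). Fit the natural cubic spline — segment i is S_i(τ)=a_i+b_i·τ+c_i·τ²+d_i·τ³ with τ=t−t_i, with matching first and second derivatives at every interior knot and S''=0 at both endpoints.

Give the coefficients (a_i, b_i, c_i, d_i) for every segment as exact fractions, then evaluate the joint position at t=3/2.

  seg 0: a=-3 b=130/89 c=0 d=-41/356
  seg 1: a=-1 b=7/89 c=-123/178 d=-69/178
  seg 2: a=-2 b=-439/178 c=-165/89 d=235/178
  seg 3: a=-5 b=-197/89 c=375/178 d=-125/534
S(3/2) = -3411/2848

Δ: Δ0=1, Δ1=-1, Δ2=-3, Δ3=2
row 1: diag=6, rhs=-12; c'=1/6, d'=-2
row 2: denom=4−1·1/6=23/6; d'=(-12−1·-2)/(23/6)=-60/23
row 3: denom=8−1·6/23=178/23; d'=(30−1·-60/23)/(178/23)=375/89
back: M3=375/89
back: M2=-60/23−6/23·375/89=-330/89
back: M1=-2−1/6·-330/89=-123/89
M: M0=0, M1=-123/89, M2=-330/89, M3=375/89, M4=0
seg 0: a=-3, c=M0/2=0, d=(M1−M0)/(6·2)=-41/356, b=Δ0−h0·(2M0+M1)/6=130/89
seg 1: a=-1, c=M1/2=-123/178, d=(M2−M1)/(6·1)=-69/178, b=Δ1−h1·(2M1+M2)/6=7/89
seg 2: a=-2, c=M2/2=-165/89, d=(M3−M2)/(6·1)=235/178, b=Δ2−h2·(2M2+M3)/6=-439/178
seg 3: a=-5, c=M3/2=375/178, d=(M4−M3)/(6·3)=-125/534, b=Δ3−h3·(2M3+M4)/6=-197/89
t_q=3/2 → seg 0, τ=3/2; S=-3+130/89·τ+0·τ²+-41/356·τ³=-3411/2848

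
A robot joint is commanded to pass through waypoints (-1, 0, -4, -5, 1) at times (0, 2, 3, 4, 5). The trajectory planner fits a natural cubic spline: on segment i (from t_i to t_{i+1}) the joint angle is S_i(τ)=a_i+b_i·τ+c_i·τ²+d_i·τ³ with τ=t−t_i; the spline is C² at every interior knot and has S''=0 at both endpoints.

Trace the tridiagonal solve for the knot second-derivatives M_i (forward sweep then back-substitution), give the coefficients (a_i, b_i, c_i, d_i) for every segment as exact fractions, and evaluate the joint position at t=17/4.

Δ: Δ0=1/2, Δ1=-4, Δ2=-1, Δ3=6
row 1: diag=6, rhs=-27; c'=1/6, d'=-9/2
row 2: denom=4−1·1/6=23/6; d'=(18−1·-9/2)/(23/6)=135/23
row 3: denom=4−1·6/23=86/23; d'=(42−1·135/23)/(86/23)=831/86
back: M3=831/86
back: M2=135/23−6/23·831/86=144/43
back: M1=-9/2−1/6·144/43=-435/86
M: M0=0, M1=-435/86, M2=144/43, M3=831/86, M4=0
seg 0: a=-1, c=M0/2=0, d=(M1−M0)/(6·2)=-145/344, b=Δ0−h0·(2M0+M1)/6=94/43
seg 1: a=0, c=M1/2=-435/172, d=(M2−M1)/(6·1)=241/172, b=Δ1−h1·(2M1+M2)/6=-247/86
seg 2: a=-4, c=M2/2=72/43, d=(M3−M2)/(6·1)=181/172, b=Δ2−h2·(2M2+M3)/6=-641/172
seg 3: a=-5, c=M3/2=831/172, d=(M4−M3)/(6·1)=-277/172, b=Δ3−h3·(2M3+M4)/6=239/86
t_q=17/4 → seg 3, τ=1/4; S=-5+239/86·τ+831/172·τ²+-277/172·τ³=-44345/11008

  seg 0: a=-1 b=94/43 c=0 d=-145/344
  seg 1: a=0 b=-247/86 c=-435/172 d=241/172
  seg 2: a=-4 b=-641/172 c=72/43 d=181/172
  seg 3: a=-5 b=239/86 c=831/172 d=-277/172
S(17/4) = -44345/11008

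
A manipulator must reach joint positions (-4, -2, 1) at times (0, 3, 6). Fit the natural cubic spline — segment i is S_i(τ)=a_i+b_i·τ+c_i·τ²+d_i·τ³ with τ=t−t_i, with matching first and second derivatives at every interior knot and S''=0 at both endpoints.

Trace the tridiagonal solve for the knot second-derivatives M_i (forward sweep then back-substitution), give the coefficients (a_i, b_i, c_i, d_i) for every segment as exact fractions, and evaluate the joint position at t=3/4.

  seg 0: a=-4 b=7/12 c=0 d=1/108
  seg 1: a=-2 b=5/6 c=1/12 d=-1/108
S(3/4) = -911/256

Δ: Δ0=2/3, Δ1=1
row 1: diag=12, rhs=2; c'=1/4, d'=1/6
back: M1=1/6
M: M0=0, M1=1/6, M2=0
seg 0: a=-4, c=M0/2=0, d=(M1−M0)/(6·3)=1/108, b=Δ0−h0·(2M0+M1)/6=7/12
seg 1: a=-2, c=M1/2=1/12, d=(M2−M1)/(6·3)=-1/108, b=Δ1−h1·(2M1+M2)/6=5/6
t_q=3/4 → seg 0, τ=3/4; S=-4+7/12·τ+0·τ²+1/108·τ³=-911/256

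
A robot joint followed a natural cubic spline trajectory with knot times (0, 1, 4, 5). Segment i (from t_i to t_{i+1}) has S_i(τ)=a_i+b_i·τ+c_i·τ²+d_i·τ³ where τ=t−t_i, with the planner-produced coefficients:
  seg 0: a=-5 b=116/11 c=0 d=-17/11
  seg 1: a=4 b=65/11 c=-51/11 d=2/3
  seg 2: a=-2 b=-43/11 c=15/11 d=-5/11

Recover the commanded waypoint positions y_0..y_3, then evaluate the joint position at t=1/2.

y_0=-5 y_1=4 y_2=-2 y_3=-5
S(1/2) = 7/88

y_0 = S_0(0) = a_0 = -5
y_1 = S_1(0) = a_1 = 4
y_2 = S_2(0) = a_2 = -2
y_3 = S_2(1) = -5
t_q=1/2 is in segment 0 (τ=1/2); S_0(τ)=7/88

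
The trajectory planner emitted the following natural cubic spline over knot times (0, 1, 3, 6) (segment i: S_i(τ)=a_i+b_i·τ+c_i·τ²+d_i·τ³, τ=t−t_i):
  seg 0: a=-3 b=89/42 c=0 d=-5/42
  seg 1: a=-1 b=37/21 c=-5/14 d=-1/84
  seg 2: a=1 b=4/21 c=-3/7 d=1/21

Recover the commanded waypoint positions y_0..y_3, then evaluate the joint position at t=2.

y_0=-3 y_1=-1 y_2=1 y_3=-1
S(2) = 11/28

y_0 = S_0(0) = a_0 = -3
y_1 = S_1(0) = a_1 = -1
y_2 = S_2(0) = a_2 = 1
y_3 = S_2(3) = -1
t_q=2 is in segment 1 (τ=1); S_1(τ)=11/28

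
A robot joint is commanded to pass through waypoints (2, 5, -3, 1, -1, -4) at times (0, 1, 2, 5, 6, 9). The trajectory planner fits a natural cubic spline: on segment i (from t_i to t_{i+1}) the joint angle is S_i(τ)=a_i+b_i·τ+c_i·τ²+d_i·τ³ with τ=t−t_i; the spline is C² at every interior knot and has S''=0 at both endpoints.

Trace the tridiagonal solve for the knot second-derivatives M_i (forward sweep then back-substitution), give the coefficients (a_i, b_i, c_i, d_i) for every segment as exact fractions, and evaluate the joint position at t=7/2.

  seg 0: a=2 b=10418/1665 c=0 d=-5423/1665
  seg 1: a=5 b=-5851/1665 c=-5423/555 d=1760/333
  seg 2: a=-3 b=-11989/1665 c=3377/555 d=-16184/14985
  seg 3: a=1 b=49/333 c=-6053/1665 d=826/555
  seg 4: a=-1 b=-4427/1665 c=1381/1665 d=-1381/14985
S(7/2) = -2779/740

Δ: Δ0=3, Δ1=-8, Δ2=4/3, Δ3=-2, Δ4=-1
row 1: diag=4, rhs=-66; c'=1/4, d'=-33/2
row 2: denom=8−1·1/4=31/4; d'=(56−1·-33/2)/(31/4)=290/31
row 3: denom=8−3·12/31=212/31; d'=(-20−3·290/31)/(212/31)=-745/106
row 4: denom=8−1·31/212=1665/212; d'=(6−1·-745/106)/(1665/212)=2762/1665
back: M4=2762/1665
back: M3=-745/106−31/212·2762/1665=-12106/1665
back: M2=290/31−12/31·-12106/1665=6754/555
back: M1=-33/2−1/4·6754/555=-10846/555
M: M0=0, M1=-10846/555, M2=6754/555, M3=-12106/1665, M4=2762/1665, M5=0
seg 0: a=2, c=M0/2=0, d=(M1−M0)/(6·1)=-5423/1665, b=Δ0−h0·(2M0+M1)/6=10418/1665
seg 1: a=5, c=M1/2=-5423/555, d=(M2−M1)/(6·1)=1760/333, b=Δ1−h1·(2M1+M2)/6=-5851/1665
seg 2: a=-3, c=M2/2=3377/555, d=(M3−M2)/(6·3)=-16184/14985, b=Δ2−h2·(2M2+M3)/6=-11989/1665
seg 3: a=1, c=M3/2=-6053/1665, d=(M4−M3)/(6·1)=826/555, b=Δ3−h3·(2M3+M4)/6=49/333
seg 4: a=-1, c=M4/2=1381/1665, d=(M5−M4)/(6·3)=-1381/14985, b=Δ4−h4·(2M4+M5)/6=-4427/1665
t_q=7/2 → seg 2, τ=3/2; S=-3+-11989/1665·τ+3377/555·τ²+-16184/14985·τ³=-2779/740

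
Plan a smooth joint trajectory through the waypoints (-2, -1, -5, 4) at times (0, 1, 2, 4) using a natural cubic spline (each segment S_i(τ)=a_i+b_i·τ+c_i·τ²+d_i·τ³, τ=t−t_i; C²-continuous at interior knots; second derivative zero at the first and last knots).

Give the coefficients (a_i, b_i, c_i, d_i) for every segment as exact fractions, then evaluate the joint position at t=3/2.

Δ: Δ0=1, Δ1=-4, Δ2=9/2
row 1: diag=4, rhs=-30; c'=1/4, d'=-15/2
row 2: denom=6−1·1/4=23/4; d'=(51−1·-15/2)/(23/4)=234/23
back: M2=234/23
back: M1=-15/2−1/4·234/23=-231/23
M: M0=0, M1=-231/23, M2=234/23, M3=0
seg 0: a=-2, c=M0/2=0, d=(M1−M0)/(6·1)=-77/46, b=Δ0−h0·(2M0+M1)/6=123/46
seg 1: a=-1, c=M1/2=-231/46, d=(M2−M1)/(6·1)=155/46, b=Δ1−h1·(2M1+M2)/6=-54/23
seg 2: a=-5, c=M2/2=117/23, d=(M3−M2)/(6·2)=-39/46, b=Δ2−h2·(2M2+M3)/6=-105/46
t_q=3/2 → seg 1, τ=1/2; S=-1+-54/23·τ+-231/46·τ²+155/46·τ³=-1107/368

  seg 0: a=-2 b=123/46 c=0 d=-77/46
  seg 1: a=-1 b=-54/23 c=-231/46 d=155/46
  seg 2: a=-5 b=-105/46 c=117/23 d=-39/46
S(3/2) = -1107/368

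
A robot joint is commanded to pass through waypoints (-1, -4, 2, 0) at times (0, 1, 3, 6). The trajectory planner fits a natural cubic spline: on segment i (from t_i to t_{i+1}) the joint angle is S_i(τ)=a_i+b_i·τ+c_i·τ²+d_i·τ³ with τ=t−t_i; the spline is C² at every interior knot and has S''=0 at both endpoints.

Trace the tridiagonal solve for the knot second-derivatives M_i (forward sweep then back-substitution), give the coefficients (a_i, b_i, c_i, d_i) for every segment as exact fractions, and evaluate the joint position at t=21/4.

Δ: Δ0=-3, Δ1=3, Δ2=-2/3
row 1: diag=6, rhs=36; c'=1/3, d'=6
row 2: denom=10−2·1/3=28/3; d'=(-22−2·6)/(28/3)=-51/14
back: M2=-51/14
back: M1=6−1/3·-51/14=101/14
M: M0=0, M1=101/14, M2=-51/14, M3=0
seg 0: a=-1, c=M0/2=0, d=(M1−M0)/(6·1)=101/84, b=Δ0−h0·(2M0+M1)/6=-353/84
seg 1: a=-4, c=M1/2=101/28, d=(M2−M1)/(6·2)=-19/21, b=Δ1−h1·(2M1+M2)/6=-25/42
seg 2: a=2, c=M2/2=-51/28, d=(M3−M2)/(6·3)=17/84, b=Δ2−h2·(2M2+M3)/6=125/42
t_q=21/4 → seg 2, τ=9/4; S=2+125/42·τ+-51/28·τ²+17/84·τ³=3191/1792

  seg 0: a=-1 b=-353/84 c=0 d=101/84
  seg 1: a=-4 b=-25/42 c=101/28 d=-19/21
  seg 2: a=2 b=125/42 c=-51/28 d=17/84
S(21/4) = 3191/1792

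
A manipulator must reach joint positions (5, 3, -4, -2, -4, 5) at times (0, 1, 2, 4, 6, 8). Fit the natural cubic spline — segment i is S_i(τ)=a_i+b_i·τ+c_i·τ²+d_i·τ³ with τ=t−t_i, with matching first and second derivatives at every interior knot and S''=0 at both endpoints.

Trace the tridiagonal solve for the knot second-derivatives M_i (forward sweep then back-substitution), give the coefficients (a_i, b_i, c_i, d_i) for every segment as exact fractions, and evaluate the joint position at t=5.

Δ: Δ0=-2, Δ1=-7, Δ2=1, Δ3=-1, Δ4=9/2
row 1: diag=4, rhs=-30; c'=1/4, d'=-15/2
row 2: denom=6−1·1/4=23/4; d'=(48−1·-15/2)/(23/4)=222/23
row 3: denom=8−2·8/23=168/23; d'=(-12−2·222/23)/(168/23)=-30/7
row 4: denom=8−2·23/84=313/42; d'=(33−2·-30/7)/(313/42)=1746/313
back: M4=1746/313
back: M3=-30/7−23/84·1746/313=-3639/626
back: M2=222/23−8/23·-3639/626=3654/313
back: M1=-15/2−1/4·3654/313=-3261/313
M: M0=0, M1=-3261/313, M2=3654/313, M3=-3639/626, M4=1746/313, M5=0
seg 0: a=5, c=M0/2=0, d=(M1−M0)/(6·1)=-1087/626, b=Δ0−h0·(2M0+M1)/6=-165/626
seg 1: a=3, c=M1/2=-3261/626, d=(M2−M1)/(6·1)=2305/626, b=Δ1−h1·(2M1+M2)/6=-1713/313
seg 2: a=-4, c=M2/2=1827/313, d=(M3−M2)/(6·2)=-3649/2504, b=Δ2−h2·(2M2+M3)/6=-3033/626
seg 3: a=-2, c=M3/2=-3639/1252, d=(M4−M3)/(6·2)=2377/2504, b=Δ3−h3·(2M3+M4)/6=318/313
seg 4: a=-4, c=M4/2=873/313, d=(M5−M4)/(6·2)=-291/626, b=Δ4−h4·(2M4+M5)/6=489/626
t_q=5 → seg 3, τ=1; S=-2+318/313·τ+-3639/1252·τ²+2377/2504·τ³=-7365/2504

  seg 0: a=5 b=-165/626 c=0 d=-1087/626
  seg 1: a=3 b=-1713/313 c=-3261/626 d=2305/626
  seg 2: a=-4 b=-3033/626 c=1827/313 d=-3649/2504
  seg 3: a=-2 b=318/313 c=-3639/1252 d=2377/2504
  seg 4: a=-4 b=489/626 c=873/313 d=-291/626
S(5) = -7365/2504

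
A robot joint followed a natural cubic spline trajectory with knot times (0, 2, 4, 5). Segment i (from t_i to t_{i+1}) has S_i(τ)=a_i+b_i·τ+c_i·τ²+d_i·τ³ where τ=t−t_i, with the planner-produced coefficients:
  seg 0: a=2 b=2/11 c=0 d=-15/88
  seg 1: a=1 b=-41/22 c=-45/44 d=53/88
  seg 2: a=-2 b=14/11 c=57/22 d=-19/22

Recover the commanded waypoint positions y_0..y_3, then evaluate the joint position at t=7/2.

y_0=2 y_1=1 y_2=-2 y_3=1
S(7/2) = -1453/704

y_0 = S_0(0) = a_0 = 2
y_1 = S_1(0) = a_1 = 1
y_2 = S_2(0) = a_2 = -2
y_3 = S_2(1) = 1
t_q=7/2 is in segment 1 (τ=3/2); S_1(τ)=-1453/704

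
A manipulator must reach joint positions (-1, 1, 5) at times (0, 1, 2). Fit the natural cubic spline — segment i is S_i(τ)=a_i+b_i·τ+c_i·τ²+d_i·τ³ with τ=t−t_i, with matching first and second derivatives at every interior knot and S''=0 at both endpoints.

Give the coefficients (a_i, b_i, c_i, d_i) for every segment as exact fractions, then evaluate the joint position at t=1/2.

  seg 0: a=-1 b=3/2 c=0 d=1/2
  seg 1: a=1 b=3 c=3/2 d=-1/2
S(1/2) = -3/16

Δ: Δ0=2, Δ1=4
row 1: diag=4, rhs=12; c'=1/4, d'=3
back: M1=3
M: M0=0, M1=3, M2=0
seg 0: a=-1, c=M0/2=0, d=(M1−M0)/(6·1)=1/2, b=Δ0−h0·(2M0+M1)/6=3/2
seg 1: a=1, c=M1/2=3/2, d=(M2−M1)/(6·1)=-1/2, b=Δ1−h1·(2M1+M2)/6=3
t_q=1/2 → seg 0, τ=1/2; S=-1+3/2·τ+0·τ²+1/2·τ³=-3/16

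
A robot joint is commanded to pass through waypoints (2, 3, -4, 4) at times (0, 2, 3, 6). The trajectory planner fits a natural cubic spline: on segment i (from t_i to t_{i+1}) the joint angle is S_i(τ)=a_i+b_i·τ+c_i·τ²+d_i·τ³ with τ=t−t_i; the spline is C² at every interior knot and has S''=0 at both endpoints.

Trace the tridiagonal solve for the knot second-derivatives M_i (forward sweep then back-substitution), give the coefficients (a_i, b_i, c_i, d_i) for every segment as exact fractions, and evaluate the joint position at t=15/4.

  seg 0: a=2 b=977/282 c=0 d=-209/282
  seg 1: a=3 b=-1531/282 c=-209/47 d=811/282
  seg 2: a=-4 b=-803/141 c=393/94 d=-131/282
S(15/4) = -36791/6016

Δ: Δ0=1/2, Δ1=-7, Δ2=8/3
row 1: diag=6, rhs=-45; c'=1/6, d'=-15/2
row 2: denom=8−1·1/6=47/6; d'=(58−1·-15/2)/(47/6)=393/47
back: M2=393/47
back: M1=-15/2−1/6·393/47=-418/47
M: M0=0, M1=-418/47, M2=393/47, M3=0
seg 0: a=2, c=M0/2=0, d=(M1−M0)/(6·2)=-209/282, b=Δ0−h0·(2M0+M1)/6=977/282
seg 1: a=3, c=M1/2=-209/47, d=(M2−M1)/(6·1)=811/282, b=Δ1−h1·(2M1+M2)/6=-1531/282
seg 2: a=-4, c=M2/2=393/94, d=(M3−M2)/(6·3)=-131/282, b=Δ2−h2·(2M2+M3)/6=-803/141
t_q=15/4 → seg 2, τ=3/4; S=-4+-803/141·τ+393/94·τ²+-131/282·τ³=-36791/6016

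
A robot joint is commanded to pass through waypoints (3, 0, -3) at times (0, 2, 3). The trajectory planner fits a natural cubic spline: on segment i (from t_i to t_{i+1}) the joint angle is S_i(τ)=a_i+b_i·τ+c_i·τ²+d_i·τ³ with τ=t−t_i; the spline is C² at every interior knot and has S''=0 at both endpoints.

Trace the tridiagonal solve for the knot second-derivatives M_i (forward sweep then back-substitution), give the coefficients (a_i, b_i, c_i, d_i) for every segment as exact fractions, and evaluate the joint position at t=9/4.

Δ: Δ0=-3/2, Δ1=-3
row 1: diag=6, rhs=-9; c'=1/6, d'=-3/2
back: M1=-3/2
M: M0=0, M1=-3/2, M2=0
seg 0: a=3, c=M0/2=0, d=(M1−M0)/(6·2)=-1/8, b=Δ0−h0·(2M0+M1)/6=-1
seg 1: a=0, c=M1/2=-3/4, d=(M2−M1)/(6·1)=1/4, b=Δ1−h1·(2M1+M2)/6=-5/2
t_q=9/4 → seg 1, τ=1/4; S=0+-5/2·τ+-3/4·τ²+1/4·τ³=-171/256

  seg 0: a=3 b=-1 c=0 d=-1/8
  seg 1: a=0 b=-5/2 c=-3/4 d=1/4
S(9/4) = -171/256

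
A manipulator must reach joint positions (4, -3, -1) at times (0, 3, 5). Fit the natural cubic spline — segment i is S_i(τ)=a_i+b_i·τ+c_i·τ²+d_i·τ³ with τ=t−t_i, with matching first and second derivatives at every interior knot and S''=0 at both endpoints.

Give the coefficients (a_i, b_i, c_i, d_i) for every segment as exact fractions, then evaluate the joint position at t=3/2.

Δ: Δ0=-7/3, Δ1=1
row 1: diag=10, rhs=20; c'=1/5, d'=2
back: M1=2
M: M0=0, M1=2, M2=0
seg 0: a=4, c=M0/2=0, d=(M1−M0)/(6·3)=1/9, b=Δ0−h0·(2M0+M1)/6=-10/3
seg 1: a=-3, c=M1/2=1, d=(M2−M1)/(6·2)=-1/6, b=Δ1−h1·(2M1+M2)/6=-1/3
t_q=3/2 → seg 0, τ=3/2; S=4+-10/3·τ+0·τ²+1/9·τ³=-5/8

  seg 0: a=4 b=-10/3 c=0 d=1/9
  seg 1: a=-3 b=-1/3 c=1 d=-1/6
S(3/2) = -5/8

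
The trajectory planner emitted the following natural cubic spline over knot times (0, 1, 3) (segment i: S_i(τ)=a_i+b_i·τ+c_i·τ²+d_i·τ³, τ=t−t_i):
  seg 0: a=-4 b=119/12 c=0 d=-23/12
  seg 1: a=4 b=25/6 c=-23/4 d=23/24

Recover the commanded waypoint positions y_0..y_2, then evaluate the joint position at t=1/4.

y_0 = S_0(0) = a_0 = -4
y_1 = S_1(0) = a_1 = 4
y_2 = S_1(2) = -3
t_q=1/4 is in segment 0 (τ=1/4); S_0(τ)=-397/256

y_0=-4 y_1=4 y_2=-3
S(1/4) = -397/256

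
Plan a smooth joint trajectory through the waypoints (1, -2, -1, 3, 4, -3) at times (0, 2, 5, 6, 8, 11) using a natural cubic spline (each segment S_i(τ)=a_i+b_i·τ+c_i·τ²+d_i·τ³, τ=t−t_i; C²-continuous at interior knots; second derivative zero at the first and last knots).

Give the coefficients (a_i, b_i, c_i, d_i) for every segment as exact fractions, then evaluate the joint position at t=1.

  seg 0: a=1 b=-501/323 c=0 d=33/2584
  seg 1: a=-2 b=-903/646 c=99/1292 d=5819/34884
  seg 2: a=-1 b=271/76 c=1529/969 d=-4433/3876
  seg 3: a=3 b=6377/1938 c=-7183/3876 d=1775/7752
  seg 4: a=4 b=-444/323 c=-929/1938 d=929/17442
S(1) = -1391/2584

Δ: Δ0=-3/2, Δ1=1/3, Δ2=4, Δ3=1/2, Δ4=-7/3
row 1: diag=10, rhs=11; c'=3/10, d'=11/10
row 2: denom=8−3·3/10=71/10; d'=(22−3·11/10)/(71/10)=187/71
row 3: denom=6−1·10/71=416/71; d'=(-21−1·187/71)/(416/71)=-839/208
row 4: denom=10−2·71/208=969/104; d'=(-17−2·-839/208)/(969/104)=-929/969
back: M4=-929/969
back: M3=-839/208−71/208·-929/969=-7183/1938
back: M2=187/71−10/71·-7183/1938=3058/969
back: M1=11/10−3/10·3058/969=99/646
M: M0=0, M1=99/646, M2=3058/969, M3=-7183/1938, M4=-929/969, M5=0
seg 0: a=1, c=M0/2=0, d=(M1−M0)/(6·2)=33/2584, b=Δ0−h0·(2M0+M1)/6=-501/323
seg 1: a=-2, c=M1/2=99/1292, d=(M2−M1)/(6·3)=5819/34884, b=Δ1−h1·(2M1+M2)/6=-903/646
seg 2: a=-1, c=M2/2=1529/969, d=(M3−M2)/(6·1)=-4433/3876, b=Δ2−h2·(2M2+M3)/6=271/76
seg 3: a=3, c=M3/2=-7183/3876, d=(M4−M3)/(6·2)=1775/7752, b=Δ3−h3·(2M3+M4)/6=6377/1938
seg 4: a=4, c=M4/2=-929/1938, d=(M5−M4)/(6·3)=929/17442, b=Δ4−h4·(2M4+M5)/6=-444/323
t_q=1 → seg 0, τ=1; S=1+-501/323·τ+0·τ²+33/2584·τ³=-1391/2584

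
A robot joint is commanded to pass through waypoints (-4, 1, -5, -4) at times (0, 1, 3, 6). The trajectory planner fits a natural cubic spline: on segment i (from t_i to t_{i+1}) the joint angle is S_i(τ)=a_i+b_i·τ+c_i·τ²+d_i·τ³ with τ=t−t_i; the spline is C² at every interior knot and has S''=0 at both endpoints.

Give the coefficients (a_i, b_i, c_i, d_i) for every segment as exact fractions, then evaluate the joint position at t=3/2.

Δ: Δ0=5, Δ1=-3, Δ2=1/3
row 1: diag=6, rhs=-48; c'=1/3, d'=-8
row 2: denom=10−2·1/3=28/3; d'=(20−2·-8)/(28/3)=27/7
back: M2=27/7
back: M1=-8−1/3·27/7=-65/7
M: M0=0, M1=-65/7, M2=27/7, M3=0
seg 0: a=-4, c=M0/2=0, d=(M1−M0)/(6·1)=-65/42, b=Δ0−h0·(2M0+M1)/6=275/42
seg 1: a=1, c=M1/2=-65/14, d=(M2−M1)/(6·2)=23/21, b=Δ1−h1·(2M1+M2)/6=40/21
seg 2: a=-5, c=M2/2=27/14, d=(M3−M2)/(6·3)=-3/14, b=Δ2−h2·(2M2+M3)/6=-74/21
t_q=3/2 → seg 1, τ=1/2; S=1+40/21·τ+-65/14·τ²+23/21·τ³=13/14

  seg 0: a=-4 b=275/42 c=0 d=-65/42
  seg 1: a=1 b=40/21 c=-65/14 d=23/21
  seg 2: a=-5 b=-74/21 c=27/14 d=-3/14
S(3/2) = 13/14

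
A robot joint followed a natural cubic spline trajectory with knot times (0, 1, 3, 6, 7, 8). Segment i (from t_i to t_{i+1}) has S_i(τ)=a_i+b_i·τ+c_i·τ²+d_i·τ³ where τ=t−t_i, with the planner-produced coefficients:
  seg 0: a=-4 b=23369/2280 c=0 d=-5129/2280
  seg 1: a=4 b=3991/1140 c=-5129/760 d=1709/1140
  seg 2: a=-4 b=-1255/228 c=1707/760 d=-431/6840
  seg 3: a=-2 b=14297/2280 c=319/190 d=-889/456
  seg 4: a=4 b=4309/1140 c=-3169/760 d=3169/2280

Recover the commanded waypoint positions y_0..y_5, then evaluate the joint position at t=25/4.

y_0 = S_0(0) = a_0 = -4
y_1 = S_1(0) = a_1 = 4
y_2 = S_2(0) = a_2 = -4
y_3 = S_3(0) = a_3 = -2
y_4 = S_4(0) = a_4 = 4
y_5 = S_4(1) = 5
t_q=25/4 is in segment 3 (τ=1/4); S_3(τ)=-17407/48640

y_0=-4 y_1=4 y_2=-4 y_3=-2 y_4=4 y_5=5
S(25/4) = -17407/48640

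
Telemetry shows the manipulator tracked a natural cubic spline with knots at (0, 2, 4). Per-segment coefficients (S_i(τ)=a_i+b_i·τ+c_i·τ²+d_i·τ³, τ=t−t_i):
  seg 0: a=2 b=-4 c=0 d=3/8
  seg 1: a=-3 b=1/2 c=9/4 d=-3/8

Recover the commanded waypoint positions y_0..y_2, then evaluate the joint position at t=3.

y_0 = S_0(0) = a_0 = 2
y_1 = S_1(0) = a_1 = -3
y_2 = S_1(2) = 4
t_q=3 is in segment 1 (τ=1); S_1(τ)=-5/8

y_0=2 y_1=-3 y_2=4
S(3) = -5/8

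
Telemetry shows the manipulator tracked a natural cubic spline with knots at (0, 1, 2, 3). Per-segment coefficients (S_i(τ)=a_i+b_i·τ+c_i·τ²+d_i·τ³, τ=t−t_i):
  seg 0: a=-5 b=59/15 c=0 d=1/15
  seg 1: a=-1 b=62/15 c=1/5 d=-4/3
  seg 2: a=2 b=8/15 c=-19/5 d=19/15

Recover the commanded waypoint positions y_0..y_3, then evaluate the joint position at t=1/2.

y_0=-5 y_1=-1 y_2=2 y_3=0
S(1/2) = -121/40

y_0 = S_0(0) = a_0 = -5
y_1 = S_1(0) = a_1 = -1
y_2 = S_2(0) = a_2 = 2
y_3 = S_2(1) = 0
t_q=1/2 is in segment 0 (τ=1/2); S_0(τ)=-121/40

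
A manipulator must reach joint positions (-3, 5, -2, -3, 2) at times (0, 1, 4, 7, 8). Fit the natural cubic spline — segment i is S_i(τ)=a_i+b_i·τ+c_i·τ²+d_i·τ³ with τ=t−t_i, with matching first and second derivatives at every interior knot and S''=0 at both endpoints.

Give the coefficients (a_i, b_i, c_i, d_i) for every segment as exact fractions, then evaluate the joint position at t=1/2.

  seg 0: a=-3 b=5891/624 c=0 d=-899/624
  seg 1: a=5 b=1597/312 c=-899/208 d=1147/1872
  seg 2: a=-2 b=-205/48 c=31/26 d=25/624
  seg 3: a=-3 b=1237/312 c=323/208 d=-323/624
S(1/2) = 2563/1664

Δ: Δ0=8, Δ1=-7/3, Δ2=-1/3, Δ3=5
row 1: diag=8, rhs=-62; c'=3/8, d'=-31/4
row 2: denom=12−3·3/8=87/8; d'=(12−3·-31/4)/(87/8)=94/29
row 3: denom=8−3·8/29=208/29; d'=(32−3·94/29)/(208/29)=323/104
back: M3=323/104
back: M2=94/29−8/29·323/104=31/13
back: M1=-31/4−3/8·31/13=-899/104
M: M0=0, M1=-899/104, M2=31/13, M3=323/104, M4=0
seg 0: a=-3, c=M0/2=0, d=(M1−M0)/(6·1)=-899/624, b=Δ0−h0·(2M0+M1)/6=5891/624
seg 1: a=5, c=M1/2=-899/208, d=(M2−M1)/(6·3)=1147/1872, b=Δ1−h1·(2M1+M2)/6=1597/312
seg 2: a=-2, c=M2/2=31/26, d=(M3−M2)/(6·3)=25/624, b=Δ2−h2·(2M2+M3)/6=-205/48
seg 3: a=-3, c=M3/2=323/208, d=(M4−M3)/(6·1)=-323/624, b=Δ3−h3·(2M3+M4)/6=1237/312
t_q=1/2 → seg 0, τ=1/2; S=-3+5891/624·τ+0·τ²+-899/624·τ³=2563/1664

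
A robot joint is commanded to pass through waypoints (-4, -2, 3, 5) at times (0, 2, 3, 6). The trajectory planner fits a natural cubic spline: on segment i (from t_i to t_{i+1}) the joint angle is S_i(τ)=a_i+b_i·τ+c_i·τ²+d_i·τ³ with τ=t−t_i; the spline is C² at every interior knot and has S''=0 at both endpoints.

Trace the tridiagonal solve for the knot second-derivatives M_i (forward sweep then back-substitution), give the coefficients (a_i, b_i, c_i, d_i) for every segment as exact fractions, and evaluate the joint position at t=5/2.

Δ: Δ0=1, Δ1=5, Δ2=2/3
row 1: diag=6, rhs=24; c'=1/6, d'=4
row 2: denom=8−1·1/6=47/6; d'=(-26−1·4)/(47/6)=-180/47
back: M2=-180/47
back: M1=4−1/6·-180/47=218/47
M: M0=0, M1=218/47, M2=-180/47, M3=0
seg 0: a=-4, c=M0/2=0, d=(M1−M0)/(6·2)=109/282, b=Δ0−h0·(2M0+M1)/6=-77/141
seg 1: a=-2, c=M1/2=109/47, d=(M2−M1)/(6·1)=-199/141, b=Δ1−h1·(2M1+M2)/6=577/141
seg 2: a=3, c=M2/2=-90/47, d=(M3−M2)/(6·3)=10/47, b=Δ2−h2·(2M2+M3)/6=634/141
t_q=5/2 → seg 1, τ=1/2; S=-2+577/141·τ+109/47·τ²+-199/141·τ³=169/376

  seg 0: a=-4 b=-77/141 c=0 d=109/282
  seg 1: a=-2 b=577/141 c=109/47 d=-199/141
  seg 2: a=3 b=634/141 c=-90/47 d=10/47
S(5/2) = 169/376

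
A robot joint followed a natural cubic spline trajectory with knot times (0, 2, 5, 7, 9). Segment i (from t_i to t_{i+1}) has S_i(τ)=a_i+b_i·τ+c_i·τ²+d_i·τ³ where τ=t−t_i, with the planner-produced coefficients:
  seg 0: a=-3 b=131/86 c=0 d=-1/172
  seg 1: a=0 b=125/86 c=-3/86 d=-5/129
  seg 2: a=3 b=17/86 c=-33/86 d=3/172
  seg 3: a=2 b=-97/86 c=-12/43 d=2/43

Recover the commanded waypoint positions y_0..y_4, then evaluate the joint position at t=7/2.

y_0=-3 y_1=0 y_2=3 y_3=2 y_4=-1
S(7/2) = 339/172

y_0 = S_0(0) = a_0 = -3
y_1 = S_1(0) = a_1 = 0
y_2 = S_2(0) = a_2 = 3
y_3 = S_3(0) = a_3 = 2
y_4 = S_3(2) = -1
t_q=7/2 is in segment 1 (τ=3/2); S_1(τ)=339/172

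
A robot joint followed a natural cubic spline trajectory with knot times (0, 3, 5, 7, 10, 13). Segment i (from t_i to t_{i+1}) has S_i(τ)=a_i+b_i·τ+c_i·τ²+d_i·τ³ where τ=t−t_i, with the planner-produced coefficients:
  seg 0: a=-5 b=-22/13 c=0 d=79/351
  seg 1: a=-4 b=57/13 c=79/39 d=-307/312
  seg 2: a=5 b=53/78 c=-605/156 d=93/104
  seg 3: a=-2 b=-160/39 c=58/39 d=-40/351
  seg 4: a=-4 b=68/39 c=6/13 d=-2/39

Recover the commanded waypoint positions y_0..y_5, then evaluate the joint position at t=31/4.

y_0=-5 y_1=-4 y_2=5 y_3=-2 y_4=-4 y_5=4
S(31/4) = -223/52

y_0 = S_0(0) = a_0 = -5
y_1 = S_1(0) = a_1 = -4
y_2 = S_2(0) = a_2 = 5
y_3 = S_3(0) = a_3 = -2
y_4 = S_4(0) = a_4 = -4
y_5 = S_4(3) = 4
t_q=31/4 is in segment 3 (τ=3/4); S_3(τ)=-223/52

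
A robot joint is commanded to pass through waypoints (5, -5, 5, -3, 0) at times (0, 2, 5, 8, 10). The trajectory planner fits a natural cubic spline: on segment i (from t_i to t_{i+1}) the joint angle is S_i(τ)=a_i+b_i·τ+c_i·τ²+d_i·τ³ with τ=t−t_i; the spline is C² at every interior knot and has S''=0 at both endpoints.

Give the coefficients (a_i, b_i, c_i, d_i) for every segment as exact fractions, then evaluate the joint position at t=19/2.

  seg 0: a=5 b=-1477/204 c=0 d=457/816
  seg 1: a=-5 b=-53/102 c=457/136 d=-847/1224
  seg 2: a=5 b=23/24 c=-195/68 d=677/1224
  seg 3: a=-3 b=-67/51 c=287/136 d=-287/816
S(19/2) = -3067/2176

Δ: Δ0=-5, Δ1=10/3, Δ2=-8/3, Δ3=3/2
row 1: diag=10, rhs=50; c'=3/10, d'=5
row 2: denom=12−3·3/10=111/10; d'=(-36−3·5)/(111/10)=-170/37
row 3: denom=10−3·10/37=340/37; d'=(25−3·-170/37)/(340/37)=287/68
back: M3=287/68
back: M2=-170/37−10/37·287/68=-195/34
back: M1=5−3/10·-195/34=457/68
M: M0=0, M1=457/68, M2=-195/34, M3=287/68, M4=0
seg 0: a=5, c=M0/2=0, d=(M1−M0)/(6·2)=457/816, b=Δ0−h0·(2M0+M1)/6=-1477/204
seg 1: a=-5, c=M1/2=457/136, d=(M2−M1)/(6·3)=-847/1224, b=Δ1−h1·(2M1+M2)/6=-53/102
seg 2: a=5, c=M2/2=-195/68, d=(M3−M2)/(6·3)=677/1224, b=Δ2−h2·(2M2+M3)/6=23/24
seg 3: a=-3, c=M3/2=287/136, d=(M4−M3)/(6·2)=-287/816, b=Δ3−h3·(2M3+M4)/6=-67/51
t_q=19/2 → seg 3, τ=3/2; S=-3+-67/51·τ+287/136·τ²+-287/816·τ³=-3067/2176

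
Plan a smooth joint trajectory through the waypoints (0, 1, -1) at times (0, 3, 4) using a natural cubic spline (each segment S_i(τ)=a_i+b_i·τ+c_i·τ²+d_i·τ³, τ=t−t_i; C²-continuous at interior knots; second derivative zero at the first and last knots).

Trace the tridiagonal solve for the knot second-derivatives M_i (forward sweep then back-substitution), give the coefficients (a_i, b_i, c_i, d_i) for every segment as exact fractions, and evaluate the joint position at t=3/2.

Δ: Δ0=1/3, Δ1=-2
row 1: diag=8, rhs=-14; c'=1/8, d'=-7/4
back: M1=-7/4
M: M0=0, M1=-7/4, M2=0
seg 0: a=0, c=M0/2=0, d=(M1−M0)/(6·3)=-7/72, b=Δ0−h0·(2M0+M1)/6=29/24
seg 1: a=1, c=M1/2=-7/8, d=(M2−M1)/(6·1)=7/24, b=Δ1−h1·(2M1+M2)/6=-17/12
t_q=3/2 → seg 0, τ=3/2; S=0+29/24·τ+0·τ²+-7/72·τ³=95/64

  seg 0: a=0 b=29/24 c=0 d=-7/72
  seg 1: a=1 b=-17/12 c=-7/8 d=7/24
S(3/2) = 95/64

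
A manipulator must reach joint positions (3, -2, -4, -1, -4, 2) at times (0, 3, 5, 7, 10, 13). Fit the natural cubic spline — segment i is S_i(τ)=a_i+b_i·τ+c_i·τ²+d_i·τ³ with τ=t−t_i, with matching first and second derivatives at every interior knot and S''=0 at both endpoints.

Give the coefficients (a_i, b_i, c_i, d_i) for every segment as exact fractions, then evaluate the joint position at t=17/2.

  seg 0: a=3 b=-1423/884 c=0 d=-151/23868
  seg 1: a=-2 b=-787/442 c=-151/2652 d=593/2652
  seg 2: a=-4 b=895/1326 c=3407/2652 d=-771/1768
  seg 3: a=-1 b=385/663 c=-883/663 d=1601/5967
  seg 4: a=-4 b=-110/663 c=718/663 d=-718/5967
S(17/2) = -3925/1768

Δ: Δ0=-5/3, Δ1=-1, Δ2=3/2, Δ3=-1, Δ4=2
row 1: diag=10, rhs=4; c'=1/5, d'=2/5
row 2: denom=8−2·1/5=38/5; d'=(15−2·2/5)/(38/5)=71/38
row 3: denom=10−2·5/19=180/19; d'=(-15−2·71/38)/(180/19)=-89/45
row 4: denom=12−3·19/60=221/20; d'=(18−3·-89/45)/(221/20)=1436/663
back: M4=1436/663
back: M3=-89/45−19/60·1436/663=-1766/663
back: M2=71/38−5/19·-1766/663=3407/1326
back: M1=2/5−1/5·3407/1326=-151/1326
M: M0=0, M1=-151/1326, M2=3407/1326, M3=-1766/663, M4=1436/663, M5=0
seg 0: a=3, c=M0/2=0, d=(M1−M0)/(6·3)=-151/23868, b=Δ0−h0·(2M0+M1)/6=-1423/884
seg 1: a=-2, c=M1/2=-151/2652, d=(M2−M1)/(6·2)=593/2652, b=Δ1−h1·(2M1+M2)/6=-787/442
seg 2: a=-4, c=M2/2=3407/2652, d=(M3−M2)/(6·2)=-771/1768, b=Δ2−h2·(2M2+M3)/6=895/1326
seg 3: a=-1, c=M3/2=-883/663, d=(M4−M3)/(6·3)=1601/5967, b=Δ3−h3·(2M3+M4)/6=385/663
seg 4: a=-4, c=M4/2=718/663, d=(M5−M4)/(6·3)=-718/5967, b=Δ4−h4·(2M4+M5)/6=-110/663
t_q=17/2 → seg 3, τ=3/2; S=-1+385/663·τ+-883/663·τ²+1601/5967·τ³=-3925/1768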